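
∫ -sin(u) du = cos(u) + C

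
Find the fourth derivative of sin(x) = sin(x)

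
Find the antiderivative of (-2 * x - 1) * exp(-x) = (2*x + 3)*exp(-x) + C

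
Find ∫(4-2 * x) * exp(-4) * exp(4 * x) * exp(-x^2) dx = exp(-(x - 2)^2) + C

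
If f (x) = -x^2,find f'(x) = -2*x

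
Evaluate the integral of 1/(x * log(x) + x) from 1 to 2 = log(log(2) + 1)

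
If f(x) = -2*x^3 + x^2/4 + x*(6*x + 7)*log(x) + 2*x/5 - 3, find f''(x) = (-24*x^2 + 24*x*log(x) + 37*x + 14)/(2*x)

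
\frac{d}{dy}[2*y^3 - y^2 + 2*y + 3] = 6*y^2 - 2*y + 2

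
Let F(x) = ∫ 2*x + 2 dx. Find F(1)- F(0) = 3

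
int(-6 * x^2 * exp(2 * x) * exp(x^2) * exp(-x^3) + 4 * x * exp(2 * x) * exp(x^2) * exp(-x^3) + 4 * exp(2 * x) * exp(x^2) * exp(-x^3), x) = 2*exp(x*(-x^2 + x + 2)) + C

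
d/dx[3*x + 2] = 3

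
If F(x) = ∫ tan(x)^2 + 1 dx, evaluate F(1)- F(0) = tan(1)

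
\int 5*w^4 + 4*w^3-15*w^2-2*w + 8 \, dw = w^5 + w^4 - 5*w^3 - w^2 + 8*w + C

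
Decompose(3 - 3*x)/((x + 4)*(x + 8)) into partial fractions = -27/(4*(x + 8)) + 15/(4*(x + 4))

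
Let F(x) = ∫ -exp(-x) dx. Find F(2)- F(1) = -exp(-1) + exp(-2)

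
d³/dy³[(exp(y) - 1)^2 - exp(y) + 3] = 8*exp(2*y) - 3*exp(y)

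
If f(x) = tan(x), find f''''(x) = 24*tan(x)^5 + 40*tan(x)^3 + 16*tan(x)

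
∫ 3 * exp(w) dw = 3*exp(w) + C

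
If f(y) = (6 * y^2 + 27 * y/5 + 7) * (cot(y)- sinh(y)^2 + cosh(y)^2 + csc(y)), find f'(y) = -6*y^2*cos(y)/sin(y)^2 - 6*y^2/sin(y)^2 + 12*y + 12*y/tan(y) + 12*y/sin(y) - 27*y*cos(y)/(5*sin(y)^2) - 27*y/(5*sin(y)^2) + 27/5 + 27/(5*tan(y)) + 27/(5*sin(y)) - 7*cos(y)/sin(y)^2 - 7/sin(y)^2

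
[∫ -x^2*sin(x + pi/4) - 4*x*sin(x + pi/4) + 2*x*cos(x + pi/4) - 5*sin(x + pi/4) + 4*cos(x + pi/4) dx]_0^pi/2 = -sqrt(2)*(1 + (pi/2 + 2)^2)/2 - 5*sqrt(2)/2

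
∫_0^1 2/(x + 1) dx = 2*log(2)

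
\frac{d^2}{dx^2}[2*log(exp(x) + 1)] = 2*exp(x)/(exp(2*x) + 2*exp(x) + 1)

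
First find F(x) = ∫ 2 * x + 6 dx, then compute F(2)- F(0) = 16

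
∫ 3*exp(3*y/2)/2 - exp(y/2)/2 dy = (exp(y) - 1)*exp(y/2) + C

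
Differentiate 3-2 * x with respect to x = -2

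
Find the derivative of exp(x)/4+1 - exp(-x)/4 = (exp(2*x) + 1)*exp(-x)/4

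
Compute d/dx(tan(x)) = cos(x)^(-2)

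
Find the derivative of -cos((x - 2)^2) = 2*(x - 2)*sin(x^2 - 4*x + 4)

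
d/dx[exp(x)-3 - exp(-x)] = (exp(2*x) + 1)*exp(-x)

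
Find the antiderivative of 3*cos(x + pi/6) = 3*sin(x + pi/6) + C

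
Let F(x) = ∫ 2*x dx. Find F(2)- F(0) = 4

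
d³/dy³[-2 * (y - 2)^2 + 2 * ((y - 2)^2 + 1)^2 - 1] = 48*y - 96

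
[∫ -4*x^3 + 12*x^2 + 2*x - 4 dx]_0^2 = 12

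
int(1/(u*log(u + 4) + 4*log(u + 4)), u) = log(log(u + 4)) + C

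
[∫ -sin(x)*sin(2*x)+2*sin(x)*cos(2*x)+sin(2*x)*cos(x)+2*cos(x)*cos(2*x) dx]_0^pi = 0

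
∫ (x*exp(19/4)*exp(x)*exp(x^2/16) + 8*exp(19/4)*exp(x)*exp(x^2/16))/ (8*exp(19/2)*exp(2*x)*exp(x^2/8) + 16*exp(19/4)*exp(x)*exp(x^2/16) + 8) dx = exp(x^2/16 + x + 19/4)/(exp(x^2/16 + x + 19/4) + 1) + C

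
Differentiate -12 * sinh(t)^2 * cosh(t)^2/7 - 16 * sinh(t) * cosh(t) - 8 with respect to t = -6*sinh(4*t)/7 - 16*cosh(2*t)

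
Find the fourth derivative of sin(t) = sin(t)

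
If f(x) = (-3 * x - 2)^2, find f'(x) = 18*x + 12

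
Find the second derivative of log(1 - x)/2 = -1/(2*x^2 - 4*x + 2)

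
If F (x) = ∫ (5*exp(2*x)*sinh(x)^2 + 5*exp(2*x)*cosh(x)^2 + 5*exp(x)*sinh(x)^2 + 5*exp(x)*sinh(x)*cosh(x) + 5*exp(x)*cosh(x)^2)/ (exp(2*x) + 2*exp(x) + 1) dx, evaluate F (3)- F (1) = -5*E*sinh(2)/(2*(1 + E)) + 5*exp(3)*sinh(6)/(2*(1 + exp(3)))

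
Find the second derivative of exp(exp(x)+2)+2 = exp(x + exp(x) + 2) + exp(2*x + exp(x) + 2)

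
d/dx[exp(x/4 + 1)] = exp(x/4 + 1)/4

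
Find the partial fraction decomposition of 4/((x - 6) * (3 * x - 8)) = -6/(5*(3*x - 8)) + 2/(5*(x - 6))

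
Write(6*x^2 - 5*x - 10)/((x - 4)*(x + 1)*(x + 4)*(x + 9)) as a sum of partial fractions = -521/(520*(x + 9)) + 53/(60*(x + 4)) - 1/(120*(x + 1)) + 33/(260*(x - 4))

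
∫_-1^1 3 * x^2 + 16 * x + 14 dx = 30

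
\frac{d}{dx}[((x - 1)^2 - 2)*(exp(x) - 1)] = x^2*exp(x) - 2*x - 3*exp(x) + 2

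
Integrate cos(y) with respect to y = sin(y) + C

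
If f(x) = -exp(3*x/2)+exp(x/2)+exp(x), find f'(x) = -3*exp(3*x/2)/2 + exp(x/2)/2 + exp(x)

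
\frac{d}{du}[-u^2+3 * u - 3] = 3 - 2*u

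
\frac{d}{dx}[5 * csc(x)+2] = -5*cot(x)*csc(x)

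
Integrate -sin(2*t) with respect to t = cos(t)^2 + C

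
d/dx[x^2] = 2*x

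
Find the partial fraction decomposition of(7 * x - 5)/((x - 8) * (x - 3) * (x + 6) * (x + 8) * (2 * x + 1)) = -8/(1155*(2*x + 1)) - 61/(5280*(x + 8)) + 47/(2772*(x + 6)) - 16/(3465*(x - 3)) + 3/(1120*(x - 8))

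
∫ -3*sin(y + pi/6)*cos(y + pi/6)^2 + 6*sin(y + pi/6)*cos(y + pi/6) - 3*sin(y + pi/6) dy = (cos(y + pi/6) - 1)^3 + C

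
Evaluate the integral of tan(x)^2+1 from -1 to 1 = 2*tan(1)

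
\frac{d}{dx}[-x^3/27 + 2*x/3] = 2/3 - x^2/9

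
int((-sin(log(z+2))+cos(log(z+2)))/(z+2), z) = sqrt(2)*sin(log(z + 2) + pi/4) + C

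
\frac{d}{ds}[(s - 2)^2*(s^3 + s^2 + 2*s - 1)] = 5*s^4 - 12*s^3 + 6*s^2 - 10*s + 12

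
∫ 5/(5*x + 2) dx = log(15*x + 6) + C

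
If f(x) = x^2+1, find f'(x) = 2*x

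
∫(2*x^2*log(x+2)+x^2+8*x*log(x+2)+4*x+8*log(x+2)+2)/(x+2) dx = ((x + 2)^2 - 2)*log(x + 2) + C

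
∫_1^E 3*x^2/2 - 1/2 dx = -E/2 + exp(3)/2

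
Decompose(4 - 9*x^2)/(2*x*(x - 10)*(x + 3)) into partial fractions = -77/(78*(x + 3)) - 224/(65*(x - 10)) - 1/(15*x)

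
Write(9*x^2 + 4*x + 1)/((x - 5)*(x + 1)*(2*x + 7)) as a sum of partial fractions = 389/(85*(2*x + 7)) - 1/(5*(x + 1)) + 41/(17*(x - 5))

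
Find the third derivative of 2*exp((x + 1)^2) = 16*x^3*exp(x^2 + 2*x + 1) + 48*x^2*exp(x^2 + 2*x + 1) + 72*x*exp(x^2 + 2*x + 1) + 40*exp(x^2 + 2*x + 1)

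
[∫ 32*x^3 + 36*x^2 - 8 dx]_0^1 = 12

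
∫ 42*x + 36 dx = 21*x^2 + 36*x + C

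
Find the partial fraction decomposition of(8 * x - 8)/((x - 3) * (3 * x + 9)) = 16/(9*(x + 3)) + 8/(9*(x - 3))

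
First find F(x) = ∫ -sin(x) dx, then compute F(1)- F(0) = -1 + cos(1)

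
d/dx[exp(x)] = exp(x)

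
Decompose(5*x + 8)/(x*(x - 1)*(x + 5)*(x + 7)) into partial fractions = 27/(112*(x + 7)) - 17/(60*(x + 5)) + 13/(48*(x - 1)) - 8/(35*x)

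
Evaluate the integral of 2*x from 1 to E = -1 + exp(2)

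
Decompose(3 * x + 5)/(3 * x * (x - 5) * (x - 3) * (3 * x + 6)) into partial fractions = 1/(630*(x + 2)) - 7/(135*(x - 3)) + 2/(63*(x - 5)) + 1/(54*x)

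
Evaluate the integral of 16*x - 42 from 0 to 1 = -34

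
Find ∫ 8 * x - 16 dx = 4*x^2 - 16*x + C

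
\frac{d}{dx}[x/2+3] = 1/2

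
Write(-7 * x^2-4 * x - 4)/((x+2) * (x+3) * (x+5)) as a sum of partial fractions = -53/(2*(x + 5)) + 55/(2*(x + 3)) - 8/(x + 2)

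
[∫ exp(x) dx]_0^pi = -1 + exp(pi)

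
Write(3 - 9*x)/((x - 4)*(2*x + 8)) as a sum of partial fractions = -39/(16*(x + 4)) - 33/(16*(x - 4))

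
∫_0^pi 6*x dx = 3*pi^2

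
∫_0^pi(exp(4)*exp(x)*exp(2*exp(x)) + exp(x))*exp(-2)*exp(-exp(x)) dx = -exp(3) - exp(-exp(pi) - 2) + exp(-3) + exp(2 + exp(pi))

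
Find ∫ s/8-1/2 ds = s^2/16 - s/2 + C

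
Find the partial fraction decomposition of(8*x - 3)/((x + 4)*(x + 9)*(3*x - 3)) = -1/(2*(x + 9)) + 7/(15*(x + 4)) + 1/(30*(x - 1))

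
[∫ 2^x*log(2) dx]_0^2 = 3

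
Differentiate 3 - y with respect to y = -1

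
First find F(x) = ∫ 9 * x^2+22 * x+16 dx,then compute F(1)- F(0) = 30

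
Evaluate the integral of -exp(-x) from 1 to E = -exp(-1) + exp(-E)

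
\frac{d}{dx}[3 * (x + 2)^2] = 6*x + 12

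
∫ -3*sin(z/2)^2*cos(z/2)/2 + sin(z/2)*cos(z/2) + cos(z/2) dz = (2*sin(z/2) + cos(z) + 3)*sin(z/2)/2 + C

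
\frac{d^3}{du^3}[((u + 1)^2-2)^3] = 120*u^3 + 360*u^2 + 216*u - 24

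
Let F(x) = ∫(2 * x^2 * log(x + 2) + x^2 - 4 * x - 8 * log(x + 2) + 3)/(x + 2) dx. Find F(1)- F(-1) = 0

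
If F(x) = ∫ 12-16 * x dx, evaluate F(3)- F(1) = -40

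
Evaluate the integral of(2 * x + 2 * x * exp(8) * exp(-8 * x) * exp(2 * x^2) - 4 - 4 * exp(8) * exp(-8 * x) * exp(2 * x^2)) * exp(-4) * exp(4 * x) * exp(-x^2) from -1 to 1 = -exp(9) - exp(-1) + exp(-9) + E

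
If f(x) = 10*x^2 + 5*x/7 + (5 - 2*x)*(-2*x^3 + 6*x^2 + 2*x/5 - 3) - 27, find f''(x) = 48*x^2 - 132*x + 392/5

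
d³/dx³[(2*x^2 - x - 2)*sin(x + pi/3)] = -2*x^2*cos(x + pi/3) - 12*x*sin(x + pi/3) + x*cos(x + pi/3) + 3*sin(x + pi/3) + 14*cos(x + pi/3)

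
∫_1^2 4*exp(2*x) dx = -2*exp(2) + 2*exp(4)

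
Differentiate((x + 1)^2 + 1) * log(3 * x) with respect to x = (2*x^2*log(x) + x^2 + 2*x^2*log(3) + 2*x*log(x) + 2*x + 2*x*log(3) + 2)/x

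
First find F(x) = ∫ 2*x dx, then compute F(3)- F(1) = 8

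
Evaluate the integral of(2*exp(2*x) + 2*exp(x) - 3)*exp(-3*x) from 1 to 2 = -exp(-2) - exp(-3) - exp(-4) + exp(-6) + 2*exp(-1)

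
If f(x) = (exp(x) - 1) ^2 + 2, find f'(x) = 2*exp(2*x) - 2*exp(x)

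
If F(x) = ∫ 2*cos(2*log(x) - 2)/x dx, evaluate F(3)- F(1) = -sin(2 - 2*log(3)) + sin(2)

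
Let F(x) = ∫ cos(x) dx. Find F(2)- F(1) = -sin(1) + sin(2)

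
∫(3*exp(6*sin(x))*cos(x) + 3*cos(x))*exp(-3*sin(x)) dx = 2*sinh(3*sin(x)) + C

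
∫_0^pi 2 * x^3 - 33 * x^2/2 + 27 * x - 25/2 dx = (-4 + pi/2)*(-1 + pi)^3 - 4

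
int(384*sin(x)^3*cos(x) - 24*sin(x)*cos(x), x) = 96*sin(x)^4 - 12*sin(x)^2 + C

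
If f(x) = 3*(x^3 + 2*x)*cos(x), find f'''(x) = 3*x*(x^2*sin(x) - 9*x*cos(x) - 16*sin(x))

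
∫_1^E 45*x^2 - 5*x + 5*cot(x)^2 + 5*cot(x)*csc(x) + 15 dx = -45/2 - 5*exp(2)/2 - 5*csc(E) + 5*cot(1) + 5*csc(1) - 5*cot(E) + 10*E + 15*exp(3)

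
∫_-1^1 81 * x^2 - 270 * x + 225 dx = 504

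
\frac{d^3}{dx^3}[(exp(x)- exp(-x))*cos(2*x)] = (2*exp(2*x)*sin(2*x) - 11*exp(2*x)*cos(2*x) - 2*sin(2*x) - 11*cos(2*x))*exp(-x)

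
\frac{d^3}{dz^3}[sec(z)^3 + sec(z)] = (-1 - 21/cos(z)^2 + 60/cos(z)^4)*sin(z)/cos(z)^2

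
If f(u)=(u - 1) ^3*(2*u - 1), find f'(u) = 8*u^3 - 21*u^2 + 18*u - 5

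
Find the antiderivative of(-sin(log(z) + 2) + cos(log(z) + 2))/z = sqrt(2)*sin(log(z) + pi/4 + 2) + C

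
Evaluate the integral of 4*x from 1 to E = -2 + 2*exp(2)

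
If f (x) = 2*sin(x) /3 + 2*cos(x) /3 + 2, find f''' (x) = 2*sin(x)/3 - 2*cos(x)/3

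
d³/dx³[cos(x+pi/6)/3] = sin(x + pi/6)/3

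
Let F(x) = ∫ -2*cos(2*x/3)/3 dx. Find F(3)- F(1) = -sin(2) + sin(2/3)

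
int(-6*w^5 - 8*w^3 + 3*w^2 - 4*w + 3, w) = -w^6 - 2*w^4 + w^3 - 2*w^2 + 3*w + C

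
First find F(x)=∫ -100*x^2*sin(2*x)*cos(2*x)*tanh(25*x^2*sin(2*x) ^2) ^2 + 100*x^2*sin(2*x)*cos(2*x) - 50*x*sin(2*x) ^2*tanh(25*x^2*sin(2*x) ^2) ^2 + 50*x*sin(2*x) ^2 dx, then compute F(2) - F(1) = -tanh(25*sin(2)^2) + tanh(100*sin(4)^2)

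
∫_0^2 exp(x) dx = -1 + exp(2)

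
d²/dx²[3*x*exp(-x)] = (3*x - 6)*exp(-x)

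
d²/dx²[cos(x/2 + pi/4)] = -cos(x/2 + pi/4)/4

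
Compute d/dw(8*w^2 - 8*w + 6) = 16*w - 8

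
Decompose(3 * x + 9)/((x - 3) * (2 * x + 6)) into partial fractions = 3/(2*(x - 3))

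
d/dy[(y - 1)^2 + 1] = 2*y - 2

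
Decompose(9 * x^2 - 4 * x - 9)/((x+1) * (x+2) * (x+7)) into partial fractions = 46/(3*(x + 7)) - 7/(x + 2) + 2/(3*(x + 1))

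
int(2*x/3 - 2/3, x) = x^2/3 - 2*x/3 + C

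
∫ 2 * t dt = t^2 + C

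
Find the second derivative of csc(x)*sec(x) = 2*sin(x)/cos(x)^3 + 2*cos(x)/sin(x)^3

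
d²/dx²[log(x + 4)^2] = (2 - 2*log(x + 4))/(x^2 + 8*x + 16)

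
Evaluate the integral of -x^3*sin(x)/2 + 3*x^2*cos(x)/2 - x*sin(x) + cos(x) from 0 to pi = -pi^3/2 - pi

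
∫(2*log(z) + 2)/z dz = (log(z) + 1)^2 + C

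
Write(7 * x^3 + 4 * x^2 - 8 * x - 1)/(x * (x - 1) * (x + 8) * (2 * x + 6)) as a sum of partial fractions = 653/(144*(x + 8)) - 13/(12*(x + 3)) + 1/(36*(x - 1)) + 1/(48*x)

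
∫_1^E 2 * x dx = -1 + exp(2)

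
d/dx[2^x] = 2^x*log(2)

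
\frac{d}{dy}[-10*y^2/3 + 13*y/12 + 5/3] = 13/12 - 20*y/3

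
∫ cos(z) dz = sin(z) + C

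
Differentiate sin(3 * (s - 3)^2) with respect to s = 6*(s - 3)*cos(3*s^2 - 18*s + 27)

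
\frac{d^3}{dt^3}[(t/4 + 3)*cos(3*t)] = 27*t*sin(3*t)/4 + 81*sin(3*t) - 27*cos(3*t)/4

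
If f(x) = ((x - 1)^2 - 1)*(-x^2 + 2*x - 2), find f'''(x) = 24 - 24*x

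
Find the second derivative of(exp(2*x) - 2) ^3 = 36*exp(6*x) - 96*exp(4*x) + 48*exp(2*x)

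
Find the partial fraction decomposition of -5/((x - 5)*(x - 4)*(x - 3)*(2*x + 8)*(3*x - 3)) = -1/(3024*(x + 4)) + 1/(144*(x - 1)) - 5/(168*(x - 3)) + 5/(144*(x - 4)) - 5/(432*(x - 5))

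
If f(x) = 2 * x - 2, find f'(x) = 2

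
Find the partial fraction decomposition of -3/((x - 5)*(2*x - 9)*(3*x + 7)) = -27/(902*(3*x + 7)) + 12/(41*(2*x - 9)) - 3/(22*(x - 5))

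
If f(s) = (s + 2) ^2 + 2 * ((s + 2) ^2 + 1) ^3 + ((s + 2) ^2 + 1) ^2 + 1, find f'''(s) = 240*s^3 + 1440*s^2 + 3048*s + 2256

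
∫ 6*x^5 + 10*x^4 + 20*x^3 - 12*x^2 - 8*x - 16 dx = x^6 + 2*x^5 + 5*x^4 - 4*x^3 - 4*x^2 - 16*x + C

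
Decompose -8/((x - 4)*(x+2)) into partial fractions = 4/(3*(x + 2)) - 4/(3*(x - 4))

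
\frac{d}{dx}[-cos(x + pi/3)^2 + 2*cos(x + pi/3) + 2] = -2*sin(x + pi/3) + cos(2*x + pi/6)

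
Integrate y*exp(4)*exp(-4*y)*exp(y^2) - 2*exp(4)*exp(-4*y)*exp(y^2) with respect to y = exp((y - 2)^2)/2 + C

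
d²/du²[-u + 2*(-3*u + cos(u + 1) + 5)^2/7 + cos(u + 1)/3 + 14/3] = 12*u*cos(u + 1)/7 + 24*sin(u + 1)/7 - 67*cos(u + 1)/21 - 4*cos(2*u + 2)/7 + 36/7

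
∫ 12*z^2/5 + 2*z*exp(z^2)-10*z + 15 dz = 4*z^3/5 - 5*z^2 + 15*z + exp(z^2) + C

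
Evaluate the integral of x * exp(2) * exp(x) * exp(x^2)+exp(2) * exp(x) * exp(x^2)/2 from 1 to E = -exp(4)/2 + exp(2 + E + exp(2))/2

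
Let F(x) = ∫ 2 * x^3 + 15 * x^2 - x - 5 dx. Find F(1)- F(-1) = 0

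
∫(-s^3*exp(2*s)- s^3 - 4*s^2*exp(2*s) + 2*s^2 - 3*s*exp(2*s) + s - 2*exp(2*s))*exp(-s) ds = -2*(s^3 + s^2 + s + 1)*sinh(s) + C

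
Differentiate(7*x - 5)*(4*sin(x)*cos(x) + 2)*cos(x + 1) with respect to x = -14*x*sin(x + 1) + 7*x*cos(x - 1) + 21*x*cos(3*x + 1) + 7*sin(x - 1) + 10*sin(x + 1) + 7*sin(3*x + 1) - 5*cos(x - 1) + 14*cos(x + 1) - 15*cos(3*x + 1)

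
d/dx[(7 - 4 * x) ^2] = 32*x - 56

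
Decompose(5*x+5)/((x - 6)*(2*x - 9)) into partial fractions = -55/(3*(2*x - 9)) + 35/(3*(x - 6))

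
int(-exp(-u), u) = exp(-u) + C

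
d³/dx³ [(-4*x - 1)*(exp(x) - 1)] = -4*x*exp(x) - 13*exp(x)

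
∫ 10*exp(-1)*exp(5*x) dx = 2*exp(5*x - 1) + C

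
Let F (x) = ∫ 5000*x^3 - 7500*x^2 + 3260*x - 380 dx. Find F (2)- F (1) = 5760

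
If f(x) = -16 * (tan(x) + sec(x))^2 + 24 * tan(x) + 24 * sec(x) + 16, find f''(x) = 8*(-92*sin(x) + 12*sin(2*x) + 4*sin(3*x) + 15*cos(x) - 24*cos(2*x)*tan(x)^2 + 8*cos(2*x) - 3*cos(3*x) - 24*tan(x)^2 - 40)/(cos(2*x) + 1)^2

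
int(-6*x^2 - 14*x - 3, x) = -2*x^3 - 7*x^2 - 3*x + C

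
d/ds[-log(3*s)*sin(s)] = -(s*log(s)*cos(s) + s*log(3)*cos(s) + sin(s))/s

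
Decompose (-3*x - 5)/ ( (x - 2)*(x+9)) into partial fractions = -2/(x + 9) - 1/(x - 2)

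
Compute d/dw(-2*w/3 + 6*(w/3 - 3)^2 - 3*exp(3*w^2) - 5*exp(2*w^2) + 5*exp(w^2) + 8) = -18*w*exp(3*w^2) - 20*w*exp(2*w^2) + 10*w*exp(w^2) + 4*w/3 - 38/3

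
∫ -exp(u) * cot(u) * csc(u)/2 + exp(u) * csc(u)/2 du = exp(u)*csc(u)/2 + C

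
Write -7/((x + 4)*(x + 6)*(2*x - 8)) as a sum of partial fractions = -7/(40*(x + 6)) + 7/(32*(x + 4)) - 7/(160*(x - 4))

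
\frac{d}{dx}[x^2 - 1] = 2*x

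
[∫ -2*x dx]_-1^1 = 0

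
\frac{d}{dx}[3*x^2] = 6*x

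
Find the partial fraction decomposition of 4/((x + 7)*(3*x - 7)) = 3/(7*(3*x - 7)) - 1/(7*(x + 7))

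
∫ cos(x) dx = sin(x) + C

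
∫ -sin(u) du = cos(u) + C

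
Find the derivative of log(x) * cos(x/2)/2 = (-x*log(x)*sin(x/2) + 2*cos(x/2))/(4*x)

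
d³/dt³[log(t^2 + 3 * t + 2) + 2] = (4*t^3 + 18*t^2 + 30*t + 18)/(t^6 + 9*t^5 + 33*t^4 + 63*t^3 + 66*t^2 + 36*t + 8)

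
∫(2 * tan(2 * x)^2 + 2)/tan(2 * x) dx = log(2*tan(2*x)) + C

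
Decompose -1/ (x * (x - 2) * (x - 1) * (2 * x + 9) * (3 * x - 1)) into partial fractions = -81/(290*(3*x - 1)) - 16/(37323*(2*x + 9)) + 1/(22*(x - 1)) - 1/(130*(x - 2)) + 1/(18*x)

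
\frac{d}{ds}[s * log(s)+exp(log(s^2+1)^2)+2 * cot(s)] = (s^2*log(s) + s^2 - 2*s^2/sin(s)^2 + 4*s*exp(log(s^2 + 1)^2)*log(s^2 + 1) + log(s) + 1 - 2/sin(s)^2)/(s^2 + 1)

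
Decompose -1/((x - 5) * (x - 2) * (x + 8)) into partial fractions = -1/(130*(x + 8)) + 1/(30*(x - 2)) - 1/(39*(x - 5))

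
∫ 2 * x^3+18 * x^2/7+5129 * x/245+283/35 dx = x^4/2 + 6*x^3/7 + 5129*x^2/490 + 283*x/35 + C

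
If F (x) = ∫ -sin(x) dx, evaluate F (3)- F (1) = cos(3) - cos(1)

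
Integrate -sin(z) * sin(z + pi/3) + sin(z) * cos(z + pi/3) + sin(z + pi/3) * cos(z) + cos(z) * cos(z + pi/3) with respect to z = (sin(z) + cos(z))*sin(z + pi/3) + C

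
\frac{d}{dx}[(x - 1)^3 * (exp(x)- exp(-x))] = (x^3*exp(2*x) + x^3 - 6*x^2 - 3*x*exp(2*x) + 9*x + 2*exp(2*x) - 4)*exp(-x)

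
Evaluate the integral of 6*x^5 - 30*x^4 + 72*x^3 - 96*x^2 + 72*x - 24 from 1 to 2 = 7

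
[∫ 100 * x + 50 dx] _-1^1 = 100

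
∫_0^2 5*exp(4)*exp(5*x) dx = -exp(4) + exp(14)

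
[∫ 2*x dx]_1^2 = 3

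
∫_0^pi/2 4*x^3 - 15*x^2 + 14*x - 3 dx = (-1 + pi/2)^2*(-3*pi/2 + pi^2/4)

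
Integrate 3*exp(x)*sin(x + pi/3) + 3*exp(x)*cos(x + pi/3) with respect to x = 3*exp(x)*sin(x + pi/3) + C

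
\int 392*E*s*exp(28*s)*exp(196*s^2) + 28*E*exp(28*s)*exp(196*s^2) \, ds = exp((14*s + 1)^2) + C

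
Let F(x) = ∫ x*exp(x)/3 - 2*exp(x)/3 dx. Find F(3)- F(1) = 2*E/3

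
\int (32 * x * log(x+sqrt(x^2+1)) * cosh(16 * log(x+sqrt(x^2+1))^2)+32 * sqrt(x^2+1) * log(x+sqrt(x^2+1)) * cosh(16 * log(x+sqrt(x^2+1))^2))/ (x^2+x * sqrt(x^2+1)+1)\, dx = sinh(16*log(x + sqrt(x^2 + 1))^2) + C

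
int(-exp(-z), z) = exp(-z) + C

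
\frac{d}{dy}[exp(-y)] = -exp(-y)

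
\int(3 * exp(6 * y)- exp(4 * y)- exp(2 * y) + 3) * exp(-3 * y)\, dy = -2*sinh(y) + 2*sinh(3*y) + C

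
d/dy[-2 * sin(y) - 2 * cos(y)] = 2*sin(y) - 2*cos(y)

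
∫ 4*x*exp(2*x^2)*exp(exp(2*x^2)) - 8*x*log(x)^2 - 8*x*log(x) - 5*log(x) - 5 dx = -4*x^2*log(x)^2 - 5*x*log(x) + exp(exp(2*x^2)) + C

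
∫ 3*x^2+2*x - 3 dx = x^3 + x^2 - 3*x + C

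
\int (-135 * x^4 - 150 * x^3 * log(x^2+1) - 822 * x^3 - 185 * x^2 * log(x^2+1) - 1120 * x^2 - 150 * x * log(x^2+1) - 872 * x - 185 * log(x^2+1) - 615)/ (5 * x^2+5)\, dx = -(3*x + 5)*(5*x + 4)*(3*x + 5*log(x^2 + 1) + 15)/5 + C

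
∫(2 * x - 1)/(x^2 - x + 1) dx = log(x^2 - x + 1) + C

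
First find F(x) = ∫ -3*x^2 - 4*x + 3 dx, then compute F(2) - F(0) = -10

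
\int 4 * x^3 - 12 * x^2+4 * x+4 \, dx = x^4 - 4*x^3 + 2*x^2 + 4*x + C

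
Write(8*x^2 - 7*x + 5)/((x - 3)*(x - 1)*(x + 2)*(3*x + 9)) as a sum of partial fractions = -49/(36*(x + 3)) + 17/(15*(x + 2)) - 1/(12*(x - 1)) + 14/(45*(x - 3))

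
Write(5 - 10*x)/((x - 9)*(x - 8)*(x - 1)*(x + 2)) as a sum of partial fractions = -5/(66*(x + 2)) - 5/(168*(x - 1)) + 15/(14*(x - 8)) - 85/(88*(x - 9))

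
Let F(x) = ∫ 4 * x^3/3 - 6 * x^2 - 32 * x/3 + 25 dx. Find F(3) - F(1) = -18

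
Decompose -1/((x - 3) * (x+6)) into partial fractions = 1/(9*(x + 6)) - 1/(9*(x - 3))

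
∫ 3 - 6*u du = -3*u^2 + 3*u + C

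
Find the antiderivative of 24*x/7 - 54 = 12*x^2/7 - 54*x + C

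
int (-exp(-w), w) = exp(-w) + C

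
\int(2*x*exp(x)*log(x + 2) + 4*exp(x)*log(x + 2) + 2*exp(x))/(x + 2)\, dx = 2*exp(x)*log(x + 2) + C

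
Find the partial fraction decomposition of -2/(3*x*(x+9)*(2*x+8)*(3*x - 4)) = -9/(1984*(3*x - 4)) + 1/(4185*(x + 9)) - 1/(960*(x + 4)) + 1/(432*x)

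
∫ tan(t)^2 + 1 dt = tan(t) + C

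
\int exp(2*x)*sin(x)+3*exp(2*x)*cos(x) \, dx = sqrt(2)*exp(2*x)*sin(x + pi/4) + C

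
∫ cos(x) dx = sin(x) + C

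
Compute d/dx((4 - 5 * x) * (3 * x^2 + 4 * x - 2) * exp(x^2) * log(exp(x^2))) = -30*x^6*exp(x^2) - 16*x^5*exp(x^2) - 23*x^4*exp(x^2) - 48*x^3*exp(x^2) + 78*x^2*exp(x^2) - 16*x*exp(x^2)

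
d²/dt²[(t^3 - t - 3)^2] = 30*t^4 - 24*t^2 - 36*t + 2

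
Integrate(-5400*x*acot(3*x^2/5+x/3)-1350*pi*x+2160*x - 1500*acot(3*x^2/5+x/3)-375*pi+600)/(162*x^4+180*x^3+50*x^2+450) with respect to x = 5*(4*acot(x*(9*x + 5)/15) + pi)^2/16 - 4*acot(x*(9*x + 5)/15) + C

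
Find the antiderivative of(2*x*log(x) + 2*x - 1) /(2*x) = (2*x - 1)*log(x)/2 + C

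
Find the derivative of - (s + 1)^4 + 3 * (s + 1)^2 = -4*s^3 - 12*s^2 - 6*s + 2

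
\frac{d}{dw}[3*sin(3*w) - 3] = 9*cos(3*w)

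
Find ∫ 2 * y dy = y^2 + C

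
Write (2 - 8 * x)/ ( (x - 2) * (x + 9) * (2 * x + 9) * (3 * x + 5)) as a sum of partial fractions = -207/(2057*(3*x + 5)) + 304/(1989*(2*x + 9)) - 37/(1089*(x + 9)) - 14/(1573*(x - 2))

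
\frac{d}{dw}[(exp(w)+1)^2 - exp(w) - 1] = 2*exp(2*w) + exp(w)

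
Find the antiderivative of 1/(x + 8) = log(x/2 + 4) + C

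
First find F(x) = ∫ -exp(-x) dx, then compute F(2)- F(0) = -1 + exp(-2)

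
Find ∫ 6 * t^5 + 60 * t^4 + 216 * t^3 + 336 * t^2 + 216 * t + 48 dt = t^6 + 12*t^5 + 54*t^4 + 112*t^3 + 108*t^2 + 48*t + C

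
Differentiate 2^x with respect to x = 2^x*log(2)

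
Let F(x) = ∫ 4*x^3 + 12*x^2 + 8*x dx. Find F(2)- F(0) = 64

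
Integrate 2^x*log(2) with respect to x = 2^x + C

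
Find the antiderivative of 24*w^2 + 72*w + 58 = 8*w^3 + 36*w^2 + 58*w + C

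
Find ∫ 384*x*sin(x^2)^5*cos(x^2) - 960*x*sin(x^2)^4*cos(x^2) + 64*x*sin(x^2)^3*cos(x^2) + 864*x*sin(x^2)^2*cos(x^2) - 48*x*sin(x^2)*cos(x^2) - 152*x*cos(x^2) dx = -32*(sin(x^2) + cos(x^2)^2)^3 + 8*(sin(x^2) + cos(x^2)^2)^2 - 4*sin(x^2)^2 + 4*sin(x^2) + C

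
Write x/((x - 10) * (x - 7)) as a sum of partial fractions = -7/(3*(x - 7)) + 10/(3*(x - 10))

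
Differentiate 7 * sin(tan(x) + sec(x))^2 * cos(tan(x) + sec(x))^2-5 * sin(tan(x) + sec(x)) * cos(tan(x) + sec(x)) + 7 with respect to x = 2*(14*sin(x)*sin(tan(x) + 1/cos(x))*cos(tan(x) + 1/cos(x)) - 5*sin(x) + 14*sin(tan(x) + 1/cos(x))*cos(tan(x) + 1/cos(x)) - 5)*sin(tan(x) + pi/4 + 1/cos(x))*cos(tan(x) + pi/4 + 1/cos(x))/cos(x)^2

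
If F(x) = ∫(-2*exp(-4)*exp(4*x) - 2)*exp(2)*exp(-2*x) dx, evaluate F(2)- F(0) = -2*exp(2) + 2*exp(-2)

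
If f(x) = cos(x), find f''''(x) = cos(x)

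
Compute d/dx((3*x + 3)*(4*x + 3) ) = 24*x + 21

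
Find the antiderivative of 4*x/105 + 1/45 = 2*x^2/105 + x/45 + C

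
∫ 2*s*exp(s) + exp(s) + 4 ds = (2*s - 1)*(exp(s) + 2) + C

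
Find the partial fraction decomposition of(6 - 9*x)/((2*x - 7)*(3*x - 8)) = 54/(5*(3*x - 8)) - 51/(5*(2*x - 7))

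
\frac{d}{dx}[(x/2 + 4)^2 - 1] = x/2 + 4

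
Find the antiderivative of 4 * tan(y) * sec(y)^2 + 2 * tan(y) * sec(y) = 2*(sec(y) + 1)*sec(y) + C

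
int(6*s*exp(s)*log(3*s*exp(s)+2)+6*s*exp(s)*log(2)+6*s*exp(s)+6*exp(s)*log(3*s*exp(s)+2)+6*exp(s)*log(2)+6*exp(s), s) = 2*(3*s*exp(s) + 2)*log(6*s*exp(s) + 4) + C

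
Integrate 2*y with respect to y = y^2 + C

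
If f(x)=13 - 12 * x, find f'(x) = -12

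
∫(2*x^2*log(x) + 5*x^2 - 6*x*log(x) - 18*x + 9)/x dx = (x - 3)^2*(log(x) + 2) + C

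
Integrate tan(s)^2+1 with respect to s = tan(s) + C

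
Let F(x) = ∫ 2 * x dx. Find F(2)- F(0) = 4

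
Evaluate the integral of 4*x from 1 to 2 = 6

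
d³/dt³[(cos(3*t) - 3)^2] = -162*sin(3*t) + 108*sin(6*t)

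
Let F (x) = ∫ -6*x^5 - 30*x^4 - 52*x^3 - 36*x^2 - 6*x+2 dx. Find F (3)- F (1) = -3552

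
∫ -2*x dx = -x^2 + C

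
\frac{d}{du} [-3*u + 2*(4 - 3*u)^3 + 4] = -162*u^2 + 432*u - 291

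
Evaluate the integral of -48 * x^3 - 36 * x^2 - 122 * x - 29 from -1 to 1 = -82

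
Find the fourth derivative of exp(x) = exp(x)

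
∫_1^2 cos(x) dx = -sin(1) + sin(2)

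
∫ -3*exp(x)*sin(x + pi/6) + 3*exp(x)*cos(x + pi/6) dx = 3*exp(x)*cos(x + pi/6) + C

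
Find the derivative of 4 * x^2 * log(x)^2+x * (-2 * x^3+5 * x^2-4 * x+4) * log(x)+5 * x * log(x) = -8*x^3*log(x) - 2*x^3 + 15*x^2*log(x) + 5*x^2 + 8*x*log(x)^2 - 4*x + 9*log(x) + 9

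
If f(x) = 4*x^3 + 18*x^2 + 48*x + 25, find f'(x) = 12*x^2 + 36*x + 48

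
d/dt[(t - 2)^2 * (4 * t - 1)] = 12*t^2 - 34*t + 20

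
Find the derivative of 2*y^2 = 4*y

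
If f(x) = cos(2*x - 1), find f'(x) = -2*sin(2*x - 1)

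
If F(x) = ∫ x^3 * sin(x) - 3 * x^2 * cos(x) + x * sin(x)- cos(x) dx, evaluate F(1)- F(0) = -2*cos(1)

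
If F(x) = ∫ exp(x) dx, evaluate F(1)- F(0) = -1 + E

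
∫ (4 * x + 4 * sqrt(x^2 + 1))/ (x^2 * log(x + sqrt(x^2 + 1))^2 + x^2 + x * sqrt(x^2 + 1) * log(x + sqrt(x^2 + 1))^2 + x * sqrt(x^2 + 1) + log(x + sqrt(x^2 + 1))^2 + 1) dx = -4*acot(log(x + sqrt(x^2 + 1))) + C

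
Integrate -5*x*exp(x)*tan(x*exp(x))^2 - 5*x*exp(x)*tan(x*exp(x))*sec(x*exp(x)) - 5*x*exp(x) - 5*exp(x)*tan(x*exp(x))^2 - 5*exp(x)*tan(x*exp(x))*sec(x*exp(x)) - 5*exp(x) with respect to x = -5*tan(x*exp(x)) - 5/cos(x*exp(x)) + C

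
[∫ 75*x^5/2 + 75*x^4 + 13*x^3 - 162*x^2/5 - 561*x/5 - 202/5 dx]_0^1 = -414/5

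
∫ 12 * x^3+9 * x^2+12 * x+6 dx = 3*x^4 + 3*x^3 + 6*x^2 + 6*x + C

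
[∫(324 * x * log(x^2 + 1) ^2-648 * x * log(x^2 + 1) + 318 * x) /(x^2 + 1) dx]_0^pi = 32 + 15*log(1 + pi^2) + 6*(4 - 3*log(1 + pi^2))^2 - 2*(4 - 3*log(1 + pi^2))^3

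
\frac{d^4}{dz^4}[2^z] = 2^z*log(2)^4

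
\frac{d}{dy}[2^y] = 2^y*log(2)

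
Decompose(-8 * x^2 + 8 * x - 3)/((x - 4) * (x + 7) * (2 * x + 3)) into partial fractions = 12/(11*(2*x + 3)) - 41/(11*(x + 7)) - 9/(11*(x - 4))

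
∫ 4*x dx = 2*x^2 + C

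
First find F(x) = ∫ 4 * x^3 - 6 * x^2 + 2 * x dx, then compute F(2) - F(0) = 4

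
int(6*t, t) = 3*t^2 + C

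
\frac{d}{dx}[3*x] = 3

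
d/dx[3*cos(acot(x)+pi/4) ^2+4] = 3*(1 - 1/x)*(1 + 1/x)/((1 + x^(-2))*(x^2 + 1))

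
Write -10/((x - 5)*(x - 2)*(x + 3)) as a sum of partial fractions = -1/(4*(x + 3)) + 2/(3*(x - 2)) - 5/(12*(x - 5))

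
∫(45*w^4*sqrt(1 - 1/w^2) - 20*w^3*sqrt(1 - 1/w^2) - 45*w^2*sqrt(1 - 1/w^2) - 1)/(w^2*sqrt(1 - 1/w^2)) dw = 15*w^3 - 10*w^2 - 45*w + acsc(w) + C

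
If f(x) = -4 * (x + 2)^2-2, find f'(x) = -8*x - 16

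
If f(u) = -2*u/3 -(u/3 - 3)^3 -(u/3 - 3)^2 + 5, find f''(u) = 16/9 - 2*u/9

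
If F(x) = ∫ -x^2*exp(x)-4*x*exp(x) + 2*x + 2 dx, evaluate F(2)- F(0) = 6 - 6*exp(2)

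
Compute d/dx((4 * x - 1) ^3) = 192*x^2 - 96*x + 12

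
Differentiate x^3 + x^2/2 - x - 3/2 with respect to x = 3*x^2 + x - 1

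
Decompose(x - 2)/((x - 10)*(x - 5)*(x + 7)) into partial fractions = -3/(68*(x + 7)) - 1/(20*(x - 5)) + 8/(85*(x - 10))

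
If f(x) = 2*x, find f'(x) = 2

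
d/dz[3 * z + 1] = 3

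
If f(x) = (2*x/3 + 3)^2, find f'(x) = 8*x/9 + 4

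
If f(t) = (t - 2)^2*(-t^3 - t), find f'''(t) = -60*t^2 + 96*t - 30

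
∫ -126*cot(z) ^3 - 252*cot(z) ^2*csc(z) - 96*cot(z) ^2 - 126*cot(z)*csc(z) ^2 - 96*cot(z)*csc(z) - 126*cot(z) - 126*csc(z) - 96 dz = 7*(3*cot(z) + 3*csc(z) + 2)^2 + 12*cot(z) + 12*csc(z) + C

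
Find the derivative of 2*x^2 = 4*x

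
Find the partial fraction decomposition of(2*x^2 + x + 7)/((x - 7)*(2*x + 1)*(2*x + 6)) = -14/(75*(2*x + 1)) + 11/(50*(x + 3)) + 28/(75*(x - 7))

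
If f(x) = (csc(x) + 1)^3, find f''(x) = 3*(-1 - 4/sin(x) - 1/sin(x)^2 + 6/sin(x)^3 + 4/sin(x)^4)/sin(x)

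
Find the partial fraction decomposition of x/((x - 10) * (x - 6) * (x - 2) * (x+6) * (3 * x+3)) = -1/(3840*(x + 6)) + 1/(3465*(x + 1)) + 1/(1152*(x - 2)) - 1/(672*(x - 6)) + 5/(8448*(x - 10))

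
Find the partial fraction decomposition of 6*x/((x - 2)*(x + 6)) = 9/(2*(x + 6)) + 3/(2*(x - 2))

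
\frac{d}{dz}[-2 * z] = -2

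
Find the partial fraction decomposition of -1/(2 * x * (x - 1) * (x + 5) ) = -1/(60*(x + 5)) - 1/(12*(x - 1)) + 1/(10*x)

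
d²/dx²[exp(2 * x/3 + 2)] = 4*exp(2*x/3 + 2)/9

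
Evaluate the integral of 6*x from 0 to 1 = 3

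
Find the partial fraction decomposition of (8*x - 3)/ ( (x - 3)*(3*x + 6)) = 19/(15*(x + 2)) + 7/(5*(x - 3))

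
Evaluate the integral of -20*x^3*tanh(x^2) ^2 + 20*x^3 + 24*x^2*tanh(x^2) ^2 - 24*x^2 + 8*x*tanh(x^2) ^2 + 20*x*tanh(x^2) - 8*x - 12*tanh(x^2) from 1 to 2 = 6*tanh(1) + 12*tanh(4)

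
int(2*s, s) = s^2 + C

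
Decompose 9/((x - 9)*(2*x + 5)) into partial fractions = -18/(23*(2*x + 5)) + 9/(23*(x - 9))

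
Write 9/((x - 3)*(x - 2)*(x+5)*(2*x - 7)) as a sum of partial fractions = 24/(17*(2*x - 7)) - 9/(952*(x + 5)) + 3/(7*(x - 2)) - 9/(8*(x - 3))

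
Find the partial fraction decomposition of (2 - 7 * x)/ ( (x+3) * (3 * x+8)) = 62/(3*x + 8) - 23/(x + 3)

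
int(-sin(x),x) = cos(x) + C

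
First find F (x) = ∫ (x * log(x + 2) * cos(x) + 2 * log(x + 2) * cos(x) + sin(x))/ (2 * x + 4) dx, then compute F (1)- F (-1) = log(3)*sin(1)/2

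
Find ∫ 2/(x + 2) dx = 2*log(x + 2) + C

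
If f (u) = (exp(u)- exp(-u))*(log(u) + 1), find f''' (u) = (u^3*exp(2*u)*log(u) + u^3*exp(2*u) + u^3*log(u) + u^3 + 3*u^2*exp(2*u) - 3*u^2 - 3*u*exp(2*u) - 3*u + 2*exp(2*u) - 2)*exp(-u)/u^3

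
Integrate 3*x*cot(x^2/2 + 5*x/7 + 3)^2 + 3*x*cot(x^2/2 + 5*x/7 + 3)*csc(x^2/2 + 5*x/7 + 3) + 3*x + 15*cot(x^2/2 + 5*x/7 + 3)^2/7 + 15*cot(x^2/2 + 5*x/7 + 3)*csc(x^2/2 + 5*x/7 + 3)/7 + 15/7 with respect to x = -3*cot(x^2/2 + 5*x/7 + 3) - 3*csc(x^2/2 + 5*x/7 + 3) + C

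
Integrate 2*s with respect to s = s^2 + C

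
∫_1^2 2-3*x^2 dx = -5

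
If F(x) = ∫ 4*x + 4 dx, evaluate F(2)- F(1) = 10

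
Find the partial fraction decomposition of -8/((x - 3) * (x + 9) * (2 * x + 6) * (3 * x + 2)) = 108/(1925*(3*x + 2)) + 1/(450*(x + 9)) - 1/(63*(x + 3)) - 1/(198*(x - 3))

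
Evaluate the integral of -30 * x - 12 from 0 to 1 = -27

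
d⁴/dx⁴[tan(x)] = 24*tan(x)^5 + 40*tan(x)^3 + 16*tan(x)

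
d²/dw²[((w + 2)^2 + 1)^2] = 12*w^2 + 48*w + 52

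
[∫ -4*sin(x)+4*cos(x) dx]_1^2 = 4*sqrt(2)*(-sin(pi/4 + 1) + sin(pi/4 + 2))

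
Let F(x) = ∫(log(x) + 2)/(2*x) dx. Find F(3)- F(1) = -1 + (log(3)/2 + 1)^2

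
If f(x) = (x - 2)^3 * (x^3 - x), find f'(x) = 6*x^5 - 30*x^4 + 44*x^3 - 6*x^2 - 24*x + 8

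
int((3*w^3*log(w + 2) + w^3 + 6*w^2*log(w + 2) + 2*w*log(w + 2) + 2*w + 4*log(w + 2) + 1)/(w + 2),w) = (w^3 + 2*w + 1)*log(w + 2) + C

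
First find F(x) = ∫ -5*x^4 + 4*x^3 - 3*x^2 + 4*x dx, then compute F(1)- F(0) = 1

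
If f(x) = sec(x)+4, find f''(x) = (-1 + 2/cos(x)^2)/cos(x)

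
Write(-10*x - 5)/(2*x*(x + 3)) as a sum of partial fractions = -25/(6*(x + 3)) - 5/(6*x)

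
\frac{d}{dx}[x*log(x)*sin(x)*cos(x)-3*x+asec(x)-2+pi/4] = (x^3*sqrt(1 - 1/x^2)*log(x)*cos(2*x) + x^2*sqrt(1 - 1/x^2)*log(x)*sin(2*x)/2 + x^2*sqrt(1 - 1/x^2)*sin(2*x)/2 - 3*x^2*sqrt(1 - 1/x^2) + 1)/(x^2*sqrt(1 - 1/x^2))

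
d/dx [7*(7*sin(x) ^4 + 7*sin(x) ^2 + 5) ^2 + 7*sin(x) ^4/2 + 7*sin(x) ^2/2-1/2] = 7*(392*sin(x)^6 + 588*sin(x)^4 + 478*sin(x)^2 + 141)*sin(x)*cos(x)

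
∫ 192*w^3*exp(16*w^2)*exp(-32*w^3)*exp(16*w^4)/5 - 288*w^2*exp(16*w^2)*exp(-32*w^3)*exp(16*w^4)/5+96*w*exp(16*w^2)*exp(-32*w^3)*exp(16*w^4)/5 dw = 3*exp(16*w^2*(w - 1)^2)/5 + C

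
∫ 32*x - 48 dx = 16*x^2 - 48*x + C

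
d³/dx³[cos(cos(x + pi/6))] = -sin(x + pi/6)^3*sin(cos(x + pi/6)) - sin(x + pi/6)*sin(cos(x + pi/6)) - 3*sin(x + pi/6)*cos(x + pi/6)*cos(cos(x + pi/6))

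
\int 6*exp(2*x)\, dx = 3*exp(2*x) + C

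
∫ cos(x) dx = sin(x) + C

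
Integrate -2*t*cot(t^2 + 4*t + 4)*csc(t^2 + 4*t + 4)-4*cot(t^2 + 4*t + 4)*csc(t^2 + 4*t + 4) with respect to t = csc((t + 2)^2) + C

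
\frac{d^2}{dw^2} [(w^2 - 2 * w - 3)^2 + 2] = 12*w^2 - 24*w - 4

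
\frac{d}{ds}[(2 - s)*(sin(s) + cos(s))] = s*sin(s) - s*cos(s) - 3*sin(s) + cos(s)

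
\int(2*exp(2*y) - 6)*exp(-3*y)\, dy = -2*exp(-y) + 2*exp(-3*y) + C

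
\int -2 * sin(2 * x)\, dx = cos(2*x) + C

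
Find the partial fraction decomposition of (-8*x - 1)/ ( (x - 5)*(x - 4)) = 33/(x - 4) - 41/(x - 5)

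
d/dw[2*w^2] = 4*w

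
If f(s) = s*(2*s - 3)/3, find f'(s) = 4*s/3 - 1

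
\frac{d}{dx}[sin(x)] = cos(x)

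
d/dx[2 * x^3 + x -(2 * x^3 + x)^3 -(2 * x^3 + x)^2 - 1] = -72*x^8 - 84*x^6 - 24*x^5 - 30*x^4 - 16*x^3 + 3*x^2 - 2*x + 1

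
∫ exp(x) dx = exp(x) + C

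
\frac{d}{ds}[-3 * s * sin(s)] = -3*s*cos(s) - 3*sin(s)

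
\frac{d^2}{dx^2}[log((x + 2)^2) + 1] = -2/(x^2 + 4*x + 4)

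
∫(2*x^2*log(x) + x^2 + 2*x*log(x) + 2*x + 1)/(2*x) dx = (x + 1)^2*log(x)/2 + C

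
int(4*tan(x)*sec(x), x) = 4*sec(x) + C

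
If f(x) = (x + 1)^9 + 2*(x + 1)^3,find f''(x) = 72*x^7 + 504*x^6 + 1512*x^5 + 2520*x^4 + 2520*x^3 + 1512*x^2 + 516*x + 84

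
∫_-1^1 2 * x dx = 0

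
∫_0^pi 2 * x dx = pi^2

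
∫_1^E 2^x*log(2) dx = -2 + 2^E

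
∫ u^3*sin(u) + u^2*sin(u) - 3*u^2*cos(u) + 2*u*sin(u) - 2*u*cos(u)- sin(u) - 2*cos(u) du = (-u^3 - u^2 - 2*u + 1)*cos(u) + C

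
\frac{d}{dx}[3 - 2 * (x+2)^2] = -4*x - 8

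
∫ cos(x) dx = sin(x) + C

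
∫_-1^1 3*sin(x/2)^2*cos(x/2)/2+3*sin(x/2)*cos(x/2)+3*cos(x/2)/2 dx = -sin(3/2)/2 + 15*sin(1/2)/2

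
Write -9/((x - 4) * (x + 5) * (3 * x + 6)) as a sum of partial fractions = -1/(9*(x + 5)) + 1/(6*(x + 2)) - 1/(18*(x - 4))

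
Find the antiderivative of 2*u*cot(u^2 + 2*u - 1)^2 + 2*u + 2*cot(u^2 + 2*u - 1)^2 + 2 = -cot(u^2 + 2*u - 1) + C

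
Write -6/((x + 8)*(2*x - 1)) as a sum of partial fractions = -12/(17*(2*x - 1)) + 6/(17*(x + 8))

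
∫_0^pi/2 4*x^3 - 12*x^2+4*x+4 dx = -1 + (-2 + (-1 + pi/2)^2)^2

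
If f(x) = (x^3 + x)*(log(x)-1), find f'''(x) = (6*x^2*log(x) + 5*x^2 - 1)/x^2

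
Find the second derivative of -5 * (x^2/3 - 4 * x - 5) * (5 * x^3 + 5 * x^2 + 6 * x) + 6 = -500*x^3/3 + 1100*x^2 + 1290*x + 490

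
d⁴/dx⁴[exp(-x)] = exp(-x)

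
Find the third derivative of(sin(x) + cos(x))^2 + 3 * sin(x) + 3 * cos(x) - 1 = -8*cos(2*x) - 3*sqrt(2)*cos(x + pi/4)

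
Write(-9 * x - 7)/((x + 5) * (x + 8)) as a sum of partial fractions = -65/(3*(x + 8)) + 38/(3*(x + 5))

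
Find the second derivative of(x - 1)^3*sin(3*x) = -9*x^3*sin(3*x) + 27*x^2*sin(3*x) + 18*x^2*cos(3*x) - 21*x*sin(3*x) - 36*x*cos(3*x) + 3*sin(3*x) + 18*cos(3*x)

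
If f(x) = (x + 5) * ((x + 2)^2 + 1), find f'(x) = 3*x^2 + 18*x + 25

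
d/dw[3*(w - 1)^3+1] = 9*w^2 - 18*w + 9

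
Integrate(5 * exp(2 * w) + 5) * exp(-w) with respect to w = 10*sinh(w) + C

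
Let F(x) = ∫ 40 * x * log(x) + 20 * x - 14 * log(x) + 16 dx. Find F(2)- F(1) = 30 + 52*log(2)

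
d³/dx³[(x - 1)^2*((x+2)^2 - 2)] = 24*x + 12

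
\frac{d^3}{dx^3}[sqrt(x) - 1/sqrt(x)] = (3*x + 15)/(8*x^(7/2))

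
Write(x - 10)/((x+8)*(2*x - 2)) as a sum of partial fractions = 1/(x + 8) - 1/(2*(x - 1))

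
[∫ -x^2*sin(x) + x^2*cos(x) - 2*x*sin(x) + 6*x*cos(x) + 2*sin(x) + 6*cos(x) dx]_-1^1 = 8*cos(1) + 6*sin(1)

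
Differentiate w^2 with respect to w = 2*w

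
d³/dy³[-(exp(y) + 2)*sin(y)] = -2*sqrt(2)*exp(y)*cos(y + pi/4) + 2*cos(y)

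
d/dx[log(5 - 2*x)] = 2/(2*x - 5)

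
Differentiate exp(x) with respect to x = exp(x)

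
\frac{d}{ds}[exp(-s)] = -exp(-s)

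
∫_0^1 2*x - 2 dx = -1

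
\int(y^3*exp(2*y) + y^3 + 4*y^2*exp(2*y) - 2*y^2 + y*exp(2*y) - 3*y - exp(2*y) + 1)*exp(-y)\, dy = 2*y*(y^2 + y - 1)*sinh(y) + C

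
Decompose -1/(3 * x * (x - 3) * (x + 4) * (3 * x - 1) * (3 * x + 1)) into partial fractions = 9/(220*(3*x + 1)) + 9/(208*(3*x - 1)) - 1/(12012*(x + 4)) - 1/(5040*(x - 3)) - 1/(36*x)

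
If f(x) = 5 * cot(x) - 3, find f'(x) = -5/sin(x)^2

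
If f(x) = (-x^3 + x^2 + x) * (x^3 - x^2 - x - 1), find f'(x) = -6*x^5 + 10*x^4 + 4*x^3 - 3*x^2 - 4*x - 1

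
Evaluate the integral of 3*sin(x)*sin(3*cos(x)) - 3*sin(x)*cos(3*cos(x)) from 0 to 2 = sqrt(2)*(sin(3*cos(2) + pi/4) - sin(pi/4 + 3))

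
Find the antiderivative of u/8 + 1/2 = u^2/16 + u/2 + C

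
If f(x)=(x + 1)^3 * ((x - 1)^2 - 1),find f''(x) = 20*x^3 + 12*x^2 - 18*x - 10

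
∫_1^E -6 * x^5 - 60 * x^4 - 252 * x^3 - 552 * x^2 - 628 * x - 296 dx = -(1 + (2 + E)^2)^3 + (2 + E)^2 + 991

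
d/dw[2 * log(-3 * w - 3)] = 2/(w + 1)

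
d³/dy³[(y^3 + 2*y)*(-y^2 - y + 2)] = -60*y^2 - 24*y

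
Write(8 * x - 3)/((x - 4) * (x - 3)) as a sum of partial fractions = -21/(x - 3) + 29/(x - 4)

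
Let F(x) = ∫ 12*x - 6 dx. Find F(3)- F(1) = 36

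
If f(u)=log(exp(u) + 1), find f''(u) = exp(u)/(exp(2*u) + 2*exp(u) + 1)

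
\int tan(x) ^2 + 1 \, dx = tan(x) + C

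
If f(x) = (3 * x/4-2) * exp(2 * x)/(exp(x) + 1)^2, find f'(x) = (6*x*exp(2*x) + 3*exp(3*x) - 13*exp(2*x))/(4*exp(3*x) + 12*exp(2*x) + 12*exp(x) + 4)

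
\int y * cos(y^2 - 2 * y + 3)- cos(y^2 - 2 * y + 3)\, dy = sin((y - 1)^2 + 2)/2 + C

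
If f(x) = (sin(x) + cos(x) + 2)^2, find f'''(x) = -8*cos(2*x) - 4*sqrt(2)*cos(x + pi/4)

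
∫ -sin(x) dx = cos(x) + C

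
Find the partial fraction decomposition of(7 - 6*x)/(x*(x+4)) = -31/(4*(x + 4)) + 7/(4*x)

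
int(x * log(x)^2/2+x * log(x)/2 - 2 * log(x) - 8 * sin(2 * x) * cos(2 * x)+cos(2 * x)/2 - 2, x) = x^2*log(x)^2/4 - 2*x*log(x) - 2*sin(2*x)^2 + sin(2*x)/4 + C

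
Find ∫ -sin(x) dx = cos(x) + C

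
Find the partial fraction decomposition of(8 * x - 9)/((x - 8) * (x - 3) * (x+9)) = -27/(68*(x + 9)) - 1/(4*(x - 3)) + 11/(17*(x - 8))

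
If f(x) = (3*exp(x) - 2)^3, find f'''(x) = 729*exp(3*x) - 432*exp(2*x) + 36*exp(x)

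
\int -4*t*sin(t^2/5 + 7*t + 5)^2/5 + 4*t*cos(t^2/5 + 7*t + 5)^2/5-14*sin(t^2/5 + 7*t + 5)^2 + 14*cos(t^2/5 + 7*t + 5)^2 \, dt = sin(2*t^2/5 + 14*t + 10) + C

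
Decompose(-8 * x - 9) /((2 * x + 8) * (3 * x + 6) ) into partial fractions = -23/(12*(x + 4)) + 7/(12*(x + 2))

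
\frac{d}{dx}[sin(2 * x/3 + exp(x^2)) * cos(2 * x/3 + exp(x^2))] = 2*(x*exp(x^2) + 1/3)*cos(2*(2*x/3 + exp(x^2)))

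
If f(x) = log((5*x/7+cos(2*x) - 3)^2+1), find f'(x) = (-140*x*sin(2*x) + 50*x + 588*sin(2*x) - 98*sin(4*x) + 70*cos(2*x) - 210)/(25*x^2 - 140*x*sin(x)^2 - 140*x + 196*sin(x)^4 + 392*sin(x)^2 + 245)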